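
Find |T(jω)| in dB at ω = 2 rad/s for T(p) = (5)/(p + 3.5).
Substitute p = j*2: T(j2) = 1.07692 - 0.615385j.
|T(j2)| = sqrt(Re² + Im²) = 1.24.
20*log₁₀(1.24) = 1.87 dB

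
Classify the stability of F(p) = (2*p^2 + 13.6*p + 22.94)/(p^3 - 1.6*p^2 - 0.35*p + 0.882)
Denominator: p^3 - 1.6*p^2 - 0.35*p + 0.882 = (p - 1.4)(p - 0.9)(p + 0.7). Poles: -0.7, 0.9, 1.4. Unstable (2 pole(s) in RHP)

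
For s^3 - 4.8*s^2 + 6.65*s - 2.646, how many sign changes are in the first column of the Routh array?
Routh array:
s^3: [1, 6.65]; s^2: [-4.8, -2.646]; s^1: [6.09875]; s^0: [-2.646]
First column: [1, -4.8, 6.09875, -2.646]. Sign changes = 3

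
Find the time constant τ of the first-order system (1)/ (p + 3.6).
First-order system: τ = -1/pole. Pole = -3.6. τ = -1/(-3.6) = 0.2778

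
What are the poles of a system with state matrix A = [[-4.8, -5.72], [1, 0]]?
Eigenvalues solve det(λI - A) = 0.
Characteristic polynomial: λ^2 + 4.8*λ + 5.72 = 0.
Factor: (λ + 2.2)(λ + 2.6) = 0.
Roots: -2.2, -2.6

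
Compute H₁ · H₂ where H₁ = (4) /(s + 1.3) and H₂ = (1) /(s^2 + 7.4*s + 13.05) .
Series: H = H₁ · H₂ = (n₁·n₂)/(d₁·d₂).
Num: n₁·n₂ = 4. Den: d₁·d₂ = s^3 + 8.7*s^2 + 22.67*s + 16.965.
H(s) = (4)/(s^3 + 8.7*s^2 + 22.67*s + 16.965)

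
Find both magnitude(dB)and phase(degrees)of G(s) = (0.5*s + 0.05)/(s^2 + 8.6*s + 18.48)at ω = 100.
Substitute s = j*100: G(j100) = 0.000423441 - 0.00497277j.
|G| = 20*log₁₀(sqrt(Re²+Im²)) = -46.04 dB.
∠G = atan2(Im, Re) = -85.13°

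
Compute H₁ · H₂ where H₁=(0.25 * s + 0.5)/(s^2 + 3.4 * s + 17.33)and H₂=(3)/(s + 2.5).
Series: H = H₁ · H₂ = (n₁·n₂)/(d₁·d₂).
Num: n₁·n₂ = 0.75*s + 1.5. Den: d₁·d₂ = s^3 + 5.9*s^2 + 25.83*s + 43.325.
H(s) = (0.75*s + 1.5)/(s^3 + 5.9*s^2 + 25.83*s + 43.325)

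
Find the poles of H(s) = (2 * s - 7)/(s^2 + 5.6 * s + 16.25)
Set denominator = 0: s^2 + 5.6*s + 16.25 = 0 → Poles: -2.8 + 2.9j, -2.8 - 2.9j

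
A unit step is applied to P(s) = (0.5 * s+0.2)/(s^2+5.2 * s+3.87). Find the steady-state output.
FVT: lim_{t→∞} y(t) = lim_{s→0} s*Y(s) where Y(s) = P(s)/s.
= lim_{s→0} P(s) = P(0) = num(0)/den(0) = 0.2/3.87 = 0.05168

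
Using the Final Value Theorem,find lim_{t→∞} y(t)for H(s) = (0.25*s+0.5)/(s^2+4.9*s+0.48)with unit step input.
FVT: lim_{t→∞} y(t) = lim_{s→0} s*Y(s) where Y(s) = H(s)/s.
= lim_{s→0} H(s) = H(0) = num(0)/den(0) = 0.5/0.48 = 1.042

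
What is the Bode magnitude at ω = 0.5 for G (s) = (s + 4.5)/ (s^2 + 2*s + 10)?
Substitute s = j*0.5: G(j0.5) = 0.461939 + 0.00390371j.
|G(j0.5)| = sqrt(Re² + Im²) = 0.462.
20*log₁₀(0.462) = -6.71 dB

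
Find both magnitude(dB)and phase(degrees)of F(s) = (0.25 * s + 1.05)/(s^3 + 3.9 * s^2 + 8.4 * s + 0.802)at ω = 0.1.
Substitute s = j*0.1: F(j0.1) = 0.639244 - 0.670151j.
|F| = 20*log₁₀(sqrt(Re²+Im²)) = -0.67 dB.
∠F = atan2(Im, Re) = -46.35°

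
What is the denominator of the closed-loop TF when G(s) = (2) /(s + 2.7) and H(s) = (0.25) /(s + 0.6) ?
Characteristic poly = G_den * H_den + G_num * H_num = (s^2 + 3.3*s + 1.62) + (0.5) = s^2 + 3.3*s + 2.12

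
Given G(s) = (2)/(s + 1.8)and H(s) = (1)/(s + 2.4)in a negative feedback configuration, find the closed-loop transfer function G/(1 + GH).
Closed-loop T = G/(1+GH).
Numerator: G_num * H_den = 2*s + 4.8.
Denominator: G_den * H_den + G_num * H_num = (s^2 + 4.2*s + 4.32) + (2) = s^2 + 4.2*s + 6.32.
T(s) = (2*s + 4.8)/(s^2 + 4.2*s + 6.32)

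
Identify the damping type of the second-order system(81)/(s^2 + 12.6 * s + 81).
Standard form: ωn²/(s²+2ζωn·s+ωn²) gives ωn=9, ζ=0.7.
Underdamped (ζ = 0.7 < 1)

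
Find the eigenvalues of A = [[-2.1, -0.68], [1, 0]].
Eigenvalues solve det(λI - A) = 0.
Characteristic polynomial: λ^2 + 2.1*λ + 0.68 = 0.
Factor: (λ + 1.7)(λ + 0.4) = 0.
Roots: -0.4, -1.7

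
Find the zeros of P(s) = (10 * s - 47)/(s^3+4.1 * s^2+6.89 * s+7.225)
Set numerator = 0: 10*s - 47 = 0 → Zeros: 4.7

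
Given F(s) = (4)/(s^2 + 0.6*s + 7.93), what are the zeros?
Numerator is a nonzero constant (4) → Zeros: none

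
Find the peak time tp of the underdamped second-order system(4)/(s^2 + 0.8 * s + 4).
Standard form: ωn²/(s²+2ζωn·s+ωn²) → ωn = 2, ζ = 0.2.
ωd = ωn·√(1-ζ²) = 2·√(1-0.2²) = 1.96.
tp = π/ωd = π/1.96 = 1.603 s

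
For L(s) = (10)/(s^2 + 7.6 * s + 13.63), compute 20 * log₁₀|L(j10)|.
Substitute s = j*10: L(j10) = -0.065255 - 0.0574201j.
|L(j10)| = sqrt(Re² + Im²) = 0.08692.
20*log₁₀(0.08692) = -21.22 dB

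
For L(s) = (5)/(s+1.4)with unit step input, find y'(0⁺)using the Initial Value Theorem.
IVT: y'(0⁺) = lim_{s→∞} s²·Y(s) = lim_{s→∞} s·L(s).
deg(num) = 0, deg(den) = 1, relative degree = 1, so s·L(s) → (leading num)/(leading den) = 5/1 = 5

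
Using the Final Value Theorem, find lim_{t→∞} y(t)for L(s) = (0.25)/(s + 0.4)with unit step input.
FVT: lim_{t→∞} y(t) = lim_{s→0} s*Y(s) where Y(s) = L(s)/s.
= lim_{s→0} L(s) = L(0) = num(0)/den(0) = 0.25/0.4 = 0.625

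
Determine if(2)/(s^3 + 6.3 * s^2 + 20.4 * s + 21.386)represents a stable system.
Denominator: s^3 + 6.3*s^2 + 20.4*s + 21.386 = (s + 1.7)(s^2 + 4.6*s + 12.58). Poles: -1.7, -2.3 + 2.7j, -2.3 - 2.7j. All Re(p)<0: Yes (stable)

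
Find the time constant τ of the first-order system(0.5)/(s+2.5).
First-order system: τ = -1/pole. Pole = -2.5. τ = -1/(-2.5) = 0.4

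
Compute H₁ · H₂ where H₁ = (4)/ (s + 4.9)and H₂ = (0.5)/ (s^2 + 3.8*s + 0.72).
Series: H = H₁ · H₂ = (n₁·n₂)/(d₁·d₂).
Num: n₁·n₂ = 2. Den: d₁·d₂ = s^3 + 8.7*s^2 + 19.34*s + 3.528.
H(s) = (2)/(s^3 + 8.7*s^2 + 19.34*s + 3.528)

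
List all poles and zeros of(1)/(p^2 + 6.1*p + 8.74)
Set denominator = 0: p^2 + 6.1*p + 8.74 = (p + 2.3)(p + 3.8) = 0 → Poles: -2.3, -3.8
Numerator is a nonzero constant (1) → Zeros: none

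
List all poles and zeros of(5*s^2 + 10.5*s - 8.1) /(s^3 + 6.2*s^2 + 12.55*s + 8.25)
Set denominator = 0: s^3 + 6.2*s^2 + 12.55*s + 8.25 = (s + 2.2)(s + 1.5)(s + 2.5) = 0 → Poles: -1.5, -2.2, -2.5
Set numerator = 0: 5*s^2 + 10.5*s - 8.1 = 5*(s - 0.6)(s + 2.7) = 0 → Zeros: -2.7, 0.6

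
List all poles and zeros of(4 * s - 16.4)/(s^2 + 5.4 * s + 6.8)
Set denominator = 0: s^2 + 5.4*s + 6.8 = (s + 2)(s + 3.4) = 0 → Poles: -2, -3.4
Set numerator = 0: 4*s - 16.4 = 0 → Zeros: 4.1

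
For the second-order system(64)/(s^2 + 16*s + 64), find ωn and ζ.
Standard form: ωn²/(s²+2ζωn·s+ωn²).
const=64=ωn² → ωn=8, s coeff=16=2ζωn → ζ=1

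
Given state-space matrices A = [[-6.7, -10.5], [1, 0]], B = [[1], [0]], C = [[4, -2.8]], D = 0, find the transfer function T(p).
T(p) = C(pI - A)⁻¹B + D.
Characteristic polynomial det(pI - A) = p^2 + 6.7*p + 10.5.
Numerator from C·adj(pI-A)·B + D·det(pI-A) = 4*p - 2.8.
T(p) = (4*p - 2.8)/(p^2 + 6.7*p + 10.5)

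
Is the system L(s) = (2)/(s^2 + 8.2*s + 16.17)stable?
Denominator: s^2 + 8.2*s + 16.17 = (s + 3.3)(s + 4.9). Poles: -3.3, -4.9. All Re(p)<0: Yes (stable)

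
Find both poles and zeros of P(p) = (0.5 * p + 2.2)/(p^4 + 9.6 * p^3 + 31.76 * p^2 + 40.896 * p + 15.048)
Set denominator = 0: p^4 + 9.6*p^3 + 31.76*p^2 + 40.896*p + 15.048 = (p + 2.2)(p + 0.6)(p + 3)(p + 3.8) = 0 → Poles: -0.6, -2.2, -3, -3.8
Set numerator = 0: 0.5*p + 2.2 = 0 → Zeros: -4.4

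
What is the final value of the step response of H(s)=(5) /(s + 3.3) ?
FVT: lim_{t→∞} y(t) = lim_{s→0} s*Y(s) where Y(s) = H(s)/s.
= lim_{s→0} H(s) = H(0) = num(0)/den(0) = 5/3.3 = 1.515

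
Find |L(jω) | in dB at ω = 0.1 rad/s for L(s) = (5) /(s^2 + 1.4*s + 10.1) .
Substitute s = j*0.1: L(j0.1) = 0.495445 - 0.00687436j.
|L(j0.1)| = sqrt(Re² + Im²) = 0.4955.
20*log₁₀(0.4955) = -6.10 dB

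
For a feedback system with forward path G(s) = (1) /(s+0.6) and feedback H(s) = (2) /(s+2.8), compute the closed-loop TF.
Closed-loop T = G/(1+GH).
Numerator: G_num * H_den = s + 2.8.
Denominator: G_den * H_den + G_num * H_num = (s^2 + 3.4*s + 1.68) + (2) = s^2 + 3.4*s + 3.68.
T(s) = (s + 2.8)/(s^2 + 3.4*s + 3.68)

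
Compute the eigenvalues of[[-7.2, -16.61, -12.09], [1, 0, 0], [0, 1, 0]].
Eigenvalues solve det(λI - A) = 0.
Characteristic polynomial: λ^3 + 7.2*λ^2 + 16.61*λ + 12.09 = 0.
Factor: (λ + 3.1)(λ + 1.5)(λ + 2.6) = 0.
Roots: -1.5, -2.6, -3.1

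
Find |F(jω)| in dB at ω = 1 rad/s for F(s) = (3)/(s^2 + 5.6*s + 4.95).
Substitute s = j*1: F(j1) = 0.252329 - 0.357732j.
|F(j1)| = sqrt(Re² + Im²) = 0.4378.
20*log₁₀(0.4378) = -7.18 dB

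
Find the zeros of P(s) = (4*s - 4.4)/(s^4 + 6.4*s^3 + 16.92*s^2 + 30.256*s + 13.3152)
Set numerator = 0: 4*s - 4.4 = 0 → Zeros: 1.1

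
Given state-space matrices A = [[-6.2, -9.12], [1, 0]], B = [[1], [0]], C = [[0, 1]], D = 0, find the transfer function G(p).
G(p) = C(pI - A)⁻¹B + D.
Characteristic polynomial det(pI - A) = p^2 + 6.2*p + 9.12.
Numerator from C·adj(pI-A)·B + D·det(pI-A) = 1.
G(p) = (1)/(p^2 + 6.2*p + 9.12)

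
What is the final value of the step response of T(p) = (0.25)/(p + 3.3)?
FVT: lim_{t→∞} y(t) = lim_{p→0} p*Y(p) where Y(p) = T(p)/p.
= lim_{p→0} T(p) = T(0) = num(0)/den(0) = 0.25/3.3 = 0.07576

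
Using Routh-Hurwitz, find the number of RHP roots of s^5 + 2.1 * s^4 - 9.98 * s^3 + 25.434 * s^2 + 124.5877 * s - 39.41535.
Routh array:
s^5: [1, -9.98, 124.5877]; s^4: [2.1, 25.434, -39.41535]; s^3: [-22.0914, 143.357]; s^2: [39.0614, -39.41535]; s^1: [121.065]; s^0: [-39.41535]
First column: [1, 2.1, -22.0914, 39.0614, 121.065, -39.41535]. Sign changes = RHP roots = 3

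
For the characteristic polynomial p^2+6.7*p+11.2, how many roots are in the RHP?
p^2 + 6.7*p + 11.2 = (p + 3.2)(p + 3.5). Poles: -3.2, -3.5. RHP poles (Re>0): 0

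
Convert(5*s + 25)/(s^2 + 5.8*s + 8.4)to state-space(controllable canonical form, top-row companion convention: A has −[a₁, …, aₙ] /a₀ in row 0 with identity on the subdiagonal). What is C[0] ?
Reachable canonical form: C = numerator coefficients (right-aligned, zero-padded to length n).
num = 5*s + 25, C = [[5, 25]].
C[0] = 5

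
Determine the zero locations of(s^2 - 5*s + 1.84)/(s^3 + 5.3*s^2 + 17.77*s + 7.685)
Set numerator = 0: s^2 - 5*s + 1.84 = (s - 0.4)(s - 4.6) = 0 → Zeros: 0.4, 4.6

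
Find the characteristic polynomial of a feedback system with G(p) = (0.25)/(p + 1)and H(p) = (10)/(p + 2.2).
Characteristic poly = G_den * H_den + G_num * H_num = (p^2 + 3.2*p + 2.2) + (2.5) = p^2 + 3.2*p + 4.7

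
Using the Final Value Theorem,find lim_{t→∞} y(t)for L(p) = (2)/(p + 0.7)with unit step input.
FVT: lim_{t→∞} y(t) = lim_{p→0} p*Y(p) where Y(p) = L(p)/p.
= lim_{p→0} L(p) = L(0) = num(0)/den(0) = 2/0.7 = 2.857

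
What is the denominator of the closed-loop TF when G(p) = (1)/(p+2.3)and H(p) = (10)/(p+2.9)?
Characteristic poly = G_den * H_den + G_num * H_num = (p^2 + 5.2*p + 6.67) + (10) = p^2 + 5.2*p + 16.67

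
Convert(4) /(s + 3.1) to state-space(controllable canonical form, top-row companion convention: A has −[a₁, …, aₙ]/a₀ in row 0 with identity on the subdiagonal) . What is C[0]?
Reachable canonical form: C = numerator coefficients (right-aligned, zero-padded to length n).
num = 4, C = [[4]].
C[0] = 4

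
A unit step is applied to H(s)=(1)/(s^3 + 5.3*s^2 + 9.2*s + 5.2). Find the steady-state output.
FVT: lim_{t→∞} y(t) = lim_{s→0} s*Y(s) where Y(s) = H(s)/s.
= lim_{s→0} H(s) = H(0) = num(0)/den(0) = 1/5.2 = 0.1923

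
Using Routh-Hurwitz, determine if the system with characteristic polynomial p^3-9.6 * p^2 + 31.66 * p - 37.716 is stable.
Routh array:
p^3: [1, 31.66]; p^2: [-9.6, -37.716]; p^1: [27.73125]; p^0: [-37.716]
First column: [1, -9.6, 27.73125, -37.716]. Sign changes = 3.
No, unstable (3 RHP root(s))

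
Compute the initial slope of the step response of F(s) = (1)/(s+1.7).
IVT: y'(0⁺) = lim_{s→∞} s²·Y(s) = lim_{s→∞} s·F(s).
deg(num) = 0, deg(den) = 1, relative degree = 1, so s·F(s) → (leading num)/(leading den) = 1/1 = 1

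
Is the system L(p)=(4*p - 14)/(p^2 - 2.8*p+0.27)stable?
Denominator: p^2 - 2.8*p + 0.27 = (p - 2.7)(p - 0.1). Poles: 0.1, 2.7. All Re(p)<0: No (unstable)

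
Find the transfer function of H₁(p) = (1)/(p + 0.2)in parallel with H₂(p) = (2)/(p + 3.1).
Parallel: H = H₁ + H₂ = (n₁·d₂ + n₂·d₁)/(d₁·d₂).
n₁·d₂ = p + 3.1. n₂·d₁ = 2*p + 0.4. Sum = 3*p + 3.5. d₁·d₂ = p^2 + 3.3*p + 0.62.
H(p) = (3*p + 3.5)/(p^2 + 3.3*p + 0.62)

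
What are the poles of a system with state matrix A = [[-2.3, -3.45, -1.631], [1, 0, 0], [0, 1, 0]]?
Eigenvalues solve det(λI - A) = 0.
Characteristic polynomial: λ^3 + 2.3*λ^2 + 3.45*λ + 1.631 = 0.
Factor: (λ + 0.7)(λ^2 + 1.6*λ + 2.33) = 0.
Roots: -0.7, -0.8 + 1.3j, -0.8 - 1.3j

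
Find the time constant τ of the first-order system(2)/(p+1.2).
First-order system: τ = -1/pole. Pole = -1.2. τ = -1/(-1.2) = 0.8333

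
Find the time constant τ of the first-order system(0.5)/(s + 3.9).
First-order system: τ = -1/pole. Pole = -3.9. τ = -1/(-3.9) = 0.2564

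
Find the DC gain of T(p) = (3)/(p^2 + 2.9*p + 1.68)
DC gain = T(0) = num(0)/den(0) = 3/1.68 = 1.786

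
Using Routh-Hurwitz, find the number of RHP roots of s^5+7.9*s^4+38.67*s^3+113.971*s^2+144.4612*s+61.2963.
Routh array:
s^5: [1, 38.67, 144.4612]; s^4: [7.9, 113.971, 61.2963]; s^3: [24.2433, 136.702]; s^2: [69.4248, 61.2963]; s^1: [115.297]; s^0: [61.2963]
First column: [1, 7.9, 24.2433, 69.4248, 115.297, 61.2963]. Sign changes = RHP roots = 0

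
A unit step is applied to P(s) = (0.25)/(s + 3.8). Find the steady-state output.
FVT: lim_{t→∞} y(t) = lim_{s→0} s*Y(s) where Y(s) = P(s)/s.
= lim_{s→0} P(s) = P(0) = num(0)/den(0) = 0.25/3.8 = 0.06579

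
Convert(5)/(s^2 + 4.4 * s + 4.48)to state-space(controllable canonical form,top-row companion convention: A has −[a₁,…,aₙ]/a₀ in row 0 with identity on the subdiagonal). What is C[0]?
Reachable canonical form: C = numerator coefficients (right-aligned, zero-padded to length n).
num = 5, C = [[0, 5]].
C[0] = 0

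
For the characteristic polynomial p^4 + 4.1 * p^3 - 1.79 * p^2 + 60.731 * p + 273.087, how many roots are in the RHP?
p^4 + 4.1*p^3 - 1.79*p^2 + 60.731*p + 273.087 = (p + 4.5)(p + 3.8)(p^2 - 4.2*p + 15.97). Poles: -3.8, -4.5, 2.1 + 3.4j, 2.1 - 3.4j. RHP poles (Re>0): 2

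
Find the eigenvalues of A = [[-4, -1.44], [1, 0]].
Eigenvalues solve det(λI - A) = 0.
Characteristic polynomial: λ^2 + 4*λ + 1.44 = 0.
Factor: (λ + 0.4)(λ + 3.6) = 0.
Roots: -0.4, -3.6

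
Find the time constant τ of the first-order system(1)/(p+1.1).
First-order system: τ = -1/pole. Pole = -1.1. τ = -1/(-1.1) = 0.9091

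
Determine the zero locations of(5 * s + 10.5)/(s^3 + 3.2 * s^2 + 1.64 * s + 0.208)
Set numerator = 0: 5*s + 10.5 = 0 → Zeros: -2.1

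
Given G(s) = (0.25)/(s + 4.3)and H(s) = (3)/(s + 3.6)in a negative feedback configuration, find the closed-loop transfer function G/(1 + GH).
Closed-loop T = G/(1+GH).
Numerator: G_num * H_den = 0.25*s + 0.9.
Denominator: G_den * H_den + G_num * H_num = (s^2 + 7.9*s + 15.48) + (0.75) = s^2 + 7.9*s + 16.23.
T(s) = (0.25*s + 0.9)/(s^2 + 7.9*s + 16.23)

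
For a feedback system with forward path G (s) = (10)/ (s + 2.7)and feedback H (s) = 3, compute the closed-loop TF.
Closed-loop T = G/(1+GH).
Numerator: G_num * H_den = 10.
Denominator: G_den * H_den + G_num * H_num = (s + 2.7) + (30) = s + 32.7.
T(s) = (10)/(s + 32.7)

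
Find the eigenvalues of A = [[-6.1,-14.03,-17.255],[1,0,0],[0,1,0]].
Eigenvalues solve det(λI - A) = 0.
Characteristic polynomial: λ^3 + 6.1*λ^2 + 14.03*λ + 17.255 = 0.
Factor: (λ + 3.5)(λ^2 + 2.6*λ + 4.93) = 0.
Roots: -1.3 + 1.8j, -1.3 - 1.8j, -3.5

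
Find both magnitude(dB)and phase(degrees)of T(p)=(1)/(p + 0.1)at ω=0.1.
Substitute p = j*0.1: T(j0.1) = 5 - 5j.
|T| = 20*log₁₀(sqrt(Re²+Im²)) = 16.99 dB.
∠T = atan2(Im, Re) = -45.00°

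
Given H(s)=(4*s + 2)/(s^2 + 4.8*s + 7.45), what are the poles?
Set denominator = 0: s^2 + 4.8*s + 7.45 = 0 → Poles: -2.4 + 1.3j, -2.4 - 1.3j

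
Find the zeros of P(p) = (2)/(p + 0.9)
Numerator is a nonzero constant (2) → Zeros: none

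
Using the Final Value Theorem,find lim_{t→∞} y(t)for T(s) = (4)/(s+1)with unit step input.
FVT: lim_{t→∞} y(t) = lim_{s→0} s*Y(s) where Y(s) = T(s)/s.
= lim_{s→0} T(s) = T(0) = num(0)/den(0) = 4/1 = 4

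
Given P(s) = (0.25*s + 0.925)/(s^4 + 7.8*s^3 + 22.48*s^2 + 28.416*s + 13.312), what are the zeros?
Set numerator = 0: 0.25*s + 0.925 = 0 → Zeros: -3.7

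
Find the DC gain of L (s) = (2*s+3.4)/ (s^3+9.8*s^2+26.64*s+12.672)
DC gain = L(0) = num(0)/den(0) = 3.4/12.672 = 0.2683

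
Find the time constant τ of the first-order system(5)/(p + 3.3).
First-order system: τ = -1/pole. Pole = -3.3. τ = -1/(-3.3) = 0.303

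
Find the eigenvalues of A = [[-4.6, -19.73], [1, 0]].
Eigenvalues solve det(λI - A) = 0.
Characteristic polynomial: λ^2 + 4.6*λ + 19.73 = 0.
Roots: -2.3 + 3.8j, -2.3 - 3.8j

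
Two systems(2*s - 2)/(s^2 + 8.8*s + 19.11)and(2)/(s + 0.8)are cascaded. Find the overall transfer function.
Series: H = H₁ · H₂ = (n₁·n₂)/(d₁·d₂).
Num: n₁·n₂ = 4*s - 4. Den: d₁·d₂ = s^3 + 9.6*s^2 + 26.15*s + 15.288.
H(s) = (4*s - 4)/(s^3 + 9.6*s^2 + 26.15*s + 15.288)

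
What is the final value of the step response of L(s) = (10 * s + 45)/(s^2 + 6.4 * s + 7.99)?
FVT: lim_{t→∞} y(t) = lim_{s→0} s*Y(s) where Y(s) = L(s)/s.
= lim_{s→0} L(s) = L(0) = num(0)/den(0) = 45/7.99 = 5.632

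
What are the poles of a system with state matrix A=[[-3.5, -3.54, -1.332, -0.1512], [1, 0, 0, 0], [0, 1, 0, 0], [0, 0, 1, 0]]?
Eigenvalues solve det(λI - A) = 0.
Characteristic polynomial: λ^4 + 3.5*λ^3 + 3.54*λ^2 + 1.332*λ + 0.1512 = 0.
Factor: (λ + 2.1)(λ + 0.6)(λ + 0.6)(λ + 0.2) = 0.
Roots: -0.2, -0.6, -0.6, -2.1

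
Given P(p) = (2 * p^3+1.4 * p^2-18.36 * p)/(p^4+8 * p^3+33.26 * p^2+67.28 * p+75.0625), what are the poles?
Set denominator = 0: p^4 + 8*p^3 + 33.26*p^2 + 67.28*p + 75.0625 = (p^2 + 3*p + 6.25)(p^2 + 5*p + 12.01) = 0 → Poles: -1.5 + 2j, -1.5 - 2j, -2.5 + 2.4j, -2.5 - 2.4j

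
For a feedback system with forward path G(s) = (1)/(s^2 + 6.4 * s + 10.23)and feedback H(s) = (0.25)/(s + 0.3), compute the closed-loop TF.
Closed-loop T = G/(1+GH).
Numerator: G_num * H_den = s + 0.3.
Denominator: G_den * H_den + G_num * H_num = (s^3 + 6.7*s^2 + 12.15*s + 3.069) + (0.25) = s^3 + 6.7*s^2 + 12.15*s + 3.319.
T(s) = (s + 0.3)/(s^3 + 6.7*s^2 + 12.15*s + 3.319)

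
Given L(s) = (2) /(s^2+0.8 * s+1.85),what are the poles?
Set denominator = 0: s^2 + 0.8*s + 1.85 = 0 → Poles: -0.4 + 1.3j, -0.4 - 1.3j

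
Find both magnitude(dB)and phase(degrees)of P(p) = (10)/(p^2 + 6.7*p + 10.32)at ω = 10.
Substitute p = j*10: P(j10) = -0.0715636 - 0.0534653j.
|P| = 20*log₁₀(sqrt(Re²+Im²)) = -20.98 dB.
∠P = atan2(Im, Re) = -143.24°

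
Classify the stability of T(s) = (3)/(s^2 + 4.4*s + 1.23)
Denominator: s^2 + 4.4*s + 1.23 = (s + 4.1)(s + 0.3). Poles: -0.3, -4.1. Stable (all poles in LHP)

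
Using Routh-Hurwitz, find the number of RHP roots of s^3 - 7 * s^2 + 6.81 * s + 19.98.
Routh array:
s^3: [1, 6.81]; s^2: [-7, 19.98]; s^1: [9.66429]; s^0: [19.98]
First column: [1, -7, 9.66429, 19.98]. Sign changes = RHP roots = 2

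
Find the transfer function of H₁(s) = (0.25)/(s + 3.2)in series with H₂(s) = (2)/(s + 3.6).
Series: H = H₁ · H₂ = (n₁·n₂)/(d₁·d₂).
Num: n₁·n₂ = 0.5. Den: d₁·d₂ = s^2 + 6.8*s + 11.52.
H(s) = (0.5)/(s^2 + 6.8*s + 11.52)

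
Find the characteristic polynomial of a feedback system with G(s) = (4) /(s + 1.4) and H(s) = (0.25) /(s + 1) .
Characteristic poly = G_den * H_den + G_num * H_num = (s^2 + 2.4*s + 1.4) + (1) = s^2 + 2.4*s + 2.4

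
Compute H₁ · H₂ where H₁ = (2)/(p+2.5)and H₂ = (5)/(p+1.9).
Series: H = H₁ · H₂ = (n₁·n₂)/(d₁·d₂).
Num: n₁·n₂ = 10. Den: d₁·d₂ = p^2 + 4.4*p + 4.75.
H(p) = (10)/(p^2 + 4.4*p + 4.75)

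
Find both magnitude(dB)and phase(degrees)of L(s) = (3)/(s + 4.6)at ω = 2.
Substitute s = j*2: L(j2) = 0.54849 - 0.238474j.
|L| = 20*log₁₀(sqrt(Re²+Im²)) = -4.46 dB.
∠L = atan2(Im, Re) = -23.50°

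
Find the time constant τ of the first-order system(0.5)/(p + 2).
First-order system: τ = -1/pole. Pole = -2. τ = -1/(-2) = 0.5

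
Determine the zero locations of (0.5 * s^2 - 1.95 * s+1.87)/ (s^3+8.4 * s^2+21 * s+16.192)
Set numerator = 0: 0.5*s^2 - 1.95*s + 1.87 = 0.5*(s - 1.7)(s - 2.2) = 0 → Zeros: 1.7, 2.2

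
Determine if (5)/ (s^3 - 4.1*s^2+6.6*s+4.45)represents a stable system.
Denominator: s^3 - 4.1*s^2 + 6.6*s + 4.45 = (s + 0.5)(s^2 - 4.6*s + 8.9). Poles: -0.5, 2.3 + 1.9j, 2.3 - 1.9j. All Re(p)<0: No (unstable)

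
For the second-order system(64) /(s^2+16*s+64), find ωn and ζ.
Standard form: ωn²/(s²+2ζωn·s+ωn²).
const=64=ωn² → ωn=8, s coeff=16=2ζωn → ζ=1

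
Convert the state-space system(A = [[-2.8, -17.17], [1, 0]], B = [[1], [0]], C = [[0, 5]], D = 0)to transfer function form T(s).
T(s) = C(sI - A)⁻¹B + D.
Characteristic polynomial det(sI - A) = s^2 + 2.8*s + 17.17.
Numerator from C·adj(sI-A)·B + D·det(sI-A) = 5.
T(s) = (5)/(s^2 + 2.8*s + 17.17)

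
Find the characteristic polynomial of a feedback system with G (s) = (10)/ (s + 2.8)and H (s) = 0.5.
Characteristic poly = G_den * H_den + G_num * H_num = (s + 2.8) + (5) = s + 7.8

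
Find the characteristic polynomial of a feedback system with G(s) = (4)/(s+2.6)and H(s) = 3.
Characteristic poly = G_den * H_den + G_num * H_num = (s + 2.6) + (12) = s + 14.6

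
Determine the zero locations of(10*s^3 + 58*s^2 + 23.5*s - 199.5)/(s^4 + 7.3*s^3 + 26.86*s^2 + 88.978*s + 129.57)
Set numerator = 0: 10*s^3 + 58*s^2 + 23.5*s - 199.5 = 10*(s - 1.5)(s + 3.8)(s + 3.5) = 0 → Zeros: -3.5, -3.8, 1.5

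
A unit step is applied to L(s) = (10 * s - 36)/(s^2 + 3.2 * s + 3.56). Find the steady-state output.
FVT: lim_{t→∞} y(t) = lim_{s→0} s*Y(s) where Y(s) = L(s)/s.
= lim_{s→0} L(s) = L(0) = num(0)/den(0) = -36/3.56 = -10.11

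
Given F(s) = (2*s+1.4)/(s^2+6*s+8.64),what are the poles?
Set denominator = 0: s^2 + 6*s + 8.64 = (s + 3.6)(s + 2.4) = 0 → Poles: -2.4, -3.6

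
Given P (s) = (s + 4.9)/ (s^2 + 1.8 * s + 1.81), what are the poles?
Set denominator = 0: s^2 + 1.8*s + 1.81 = 0 → Poles: -0.9 + 1j, -0.9 - 1j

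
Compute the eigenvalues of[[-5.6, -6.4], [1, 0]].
Eigenvalues solve det(λI - A) = 0.
Characteristic polynomial: λ^2 + 5.6*λ + 6.4 = 0.
Factor: (λ + 4)(λ + 1.6) = 0.
Roots: -1.6, -4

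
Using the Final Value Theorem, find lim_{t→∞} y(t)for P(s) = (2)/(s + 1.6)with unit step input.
FVT: lim_{t→∞} y(t) = lim_{s→0} s*Y(s) where Y(s) = P(s)/s.
= lim_{s→0} P(s) = P(0) = num(0)/den(0) = 2/1.6 = 1.25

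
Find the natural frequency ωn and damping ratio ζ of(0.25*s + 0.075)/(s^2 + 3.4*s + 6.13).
Underdamped: complex pole -1.7 + 1.8j. ωn = |pole| = 2.476, ζ = -Re(pole)/ωn = 0.6866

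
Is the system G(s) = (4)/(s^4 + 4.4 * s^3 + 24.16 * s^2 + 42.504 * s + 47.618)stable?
Denominator: s^4 + 4.4*s^3 + 24.16*s^2 + 42.504*s + 47.618 = (s^2 + 2.2*s + 2.9)(s^2 + 2.2*s + 16.42). Poles: -1.1 + 1.3j, -1.1 + 3.9j, -1.1 - 1.3j, -1.1 - 3.9j. All Re(p)<0: Yes (stable)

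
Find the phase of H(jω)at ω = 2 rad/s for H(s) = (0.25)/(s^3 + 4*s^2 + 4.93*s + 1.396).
Substitute s = j*2: H(j2) = -0.0168453 - 0.00214546j.
∠H(j2) = atan2(Im, Re) = atan2(-0.00214546, -0.0168453) = -172.74°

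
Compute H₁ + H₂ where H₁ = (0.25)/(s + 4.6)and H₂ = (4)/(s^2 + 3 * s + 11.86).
Parallel: H = H₁ + H₂ = (n₁·d₂ + n₂·d₁)/(d₁·d₂).
n₁·d₂ = 0.25*s^2 + 0.75*s + 2.965. n₂·d₁ = 4*s + 18.4. Sum = 0.25*s^2 + 4.75*s + 21.365. d₁·d₂ = s^3 + 7.6*s^2 + 25.66*s + 54.556.
H(s) = (0.25*s^2 + 4.75*s + 21.365)/(s^3 + 7.6*s^2 + 25.66*s + 54.556)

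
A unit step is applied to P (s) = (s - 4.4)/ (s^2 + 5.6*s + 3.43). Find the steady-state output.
FVT: lim_{t→∞} y(t) = lim_{s→0} s*Y(s) where Y(s) = P(s)/s.
= lim_{s→0} P(s) = P(0) = num(0)/den(0) = -4.4/3.43 = -1.283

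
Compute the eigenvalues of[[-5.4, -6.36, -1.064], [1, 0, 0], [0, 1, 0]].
Eigenvalues solve det(λI - A) = 0.
Characteristic polynomial: λ^3 + 5.4*λ^2 + 6.36*λ + 1.064 = 0.
Factor: (λ + 3.8)(λ + 0.2)(λ + 1.4) = 0.
Roots: -0.2, -1.4, -3.8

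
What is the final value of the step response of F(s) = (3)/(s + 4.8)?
FVT: lim_{t→∞} y(t) = lim_{s→0} s*Y(s) where Y(s) = F(s)/s.
= lim_{s→0} F(s) = F(0) = num(0)/den(0) = 3/4.8 = 0.625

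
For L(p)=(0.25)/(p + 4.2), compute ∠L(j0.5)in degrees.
Substitute p = j*0.5: L(j0.5) = 0.058692 - 0.00698714j.
∠L(j0.5) = atan2(Im, Re) = atan2(-0.00698714, 0.058692) = -6.79°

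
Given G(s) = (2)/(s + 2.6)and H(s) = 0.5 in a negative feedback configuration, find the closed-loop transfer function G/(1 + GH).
Closed-loop T = G/(1+GH).
Numerator: G_num * H_den = 2.
Denominator: G_den * H_den + G_num * H_num = (s + 2.6) + (1) = s + 3.6.
T(s) = (2)/(s + 3.6)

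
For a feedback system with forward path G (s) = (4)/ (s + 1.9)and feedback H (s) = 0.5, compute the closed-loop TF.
Closed-loop T = G/(1+GH).
Numerator: G_num * H_den = 4.
Denominator: G_den * H_den + G_num * H_num = (s + 1.9) + (2) = s + 3.9.
T(s) = (4)/(s + 3.9)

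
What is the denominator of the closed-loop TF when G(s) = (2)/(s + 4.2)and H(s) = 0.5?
Characteristic poly = G_den * H_den + G_num * H_num = (s + 4.2) + (1) = s + 5.2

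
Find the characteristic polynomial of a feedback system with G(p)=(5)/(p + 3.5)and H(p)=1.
Characteristic poly = G_den * H_den + G_num * H_num = (p + 3.5) + (5) = p + 8.5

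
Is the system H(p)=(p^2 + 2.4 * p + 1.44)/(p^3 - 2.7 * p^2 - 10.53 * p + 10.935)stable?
Denominator: p^3 - 2.7*p^2 - 10.53*p + 10.935 = (p - 0.9)(p - 4.5)(p + 2.7). Poles: -2.7, 0.9, 4.5. All Re(p)<0: No (unstable)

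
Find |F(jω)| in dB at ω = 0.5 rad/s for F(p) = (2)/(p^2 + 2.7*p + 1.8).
Substitute p = j*0.5: F(j0.5) = 0.733728 - 0.639053j.
|F(j0.5)| = sqrt(Re² + Im²) = 0.973.
20*log₁₀(0.973) = -0.24 dB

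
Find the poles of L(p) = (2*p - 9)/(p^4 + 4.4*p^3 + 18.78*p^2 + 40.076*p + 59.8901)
Set denominator = 0: p^4 + 4.4*p^3 + 18.78*p^2 + 40.076*p + 59.8901 = (p^2 + 0.8*p + 9.77)(p^2 + 3.6*p + 6.13) = 0 → Poles: -0.4 + 3.1j, -0.4 - 3.1j, -1.8 + 1.7j, -1.8 - 1.7j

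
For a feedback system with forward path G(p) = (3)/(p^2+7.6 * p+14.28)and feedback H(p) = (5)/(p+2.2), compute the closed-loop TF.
Closed-loop T = G/(1+GH).
Numerator: G_num * H_den = 3*p + 6.6.
Denominator: G_den * H_den + G_num * H_num = (p^3 + 9.8*p^2 + 31*p + 31.416) + (15) = p^3 + 9.8*p^2 + 31*p + 46.416.
T(p) = (3*p + 6.6)/(p^3 + 9.8*p^2 + 31*p + 46.416)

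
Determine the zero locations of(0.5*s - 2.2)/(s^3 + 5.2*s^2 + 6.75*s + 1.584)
Set numerator = 0: 0.5*s - 2.2 = 0 → Zeros: 4.4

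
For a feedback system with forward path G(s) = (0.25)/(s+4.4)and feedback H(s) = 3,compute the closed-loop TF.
Closed-loop T = G/(1+GH).
Numerator: G_num * H_den = 0.25.
Denominator: G_den * H_den + G_num * H_num = (s + 4.4) + (0.75) = s + 5.15.
T(s) = (0.25)/(s + 5.15)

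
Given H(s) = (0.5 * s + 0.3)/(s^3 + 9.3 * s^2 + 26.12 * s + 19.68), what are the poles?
Set denominator = 0: s^3 + 9.3*s^2 + 26.12*s + 19.68 = (s + 1.2)(s + 4)(s + 4.1) = 0 → Poles: -1.2, -4, -4.1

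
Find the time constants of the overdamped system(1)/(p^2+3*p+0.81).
Overdamped: real poles at -2.7, -0.3. τ = -1/pole → τ₁ = 0.3704, τ₂ = 3.333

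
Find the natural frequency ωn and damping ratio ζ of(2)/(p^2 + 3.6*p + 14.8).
Underdamped: complex pole -1.8 + 3.4j. ωn = |pole| = 3.847, ζ = -Re(pole)/ωn = 0.4679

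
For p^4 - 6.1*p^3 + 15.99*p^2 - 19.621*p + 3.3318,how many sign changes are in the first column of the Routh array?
Routh array:
p^4: [1, 15.99, 3.3318]; p^3: [-6.1, -19.621]; p^2: [12.7734, 3.3318]; p^1: [-18.0299]; p^0: [3.3318]
First column: [1, -6.1, 12.7734, -18.0299, 3.3318]. Sign changes = 4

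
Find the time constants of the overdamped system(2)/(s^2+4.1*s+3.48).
Overdamped: real poles at -2.9, -1.2. τ = -1/pole → τ₁ = 0.3448, τ₂ = 0.8333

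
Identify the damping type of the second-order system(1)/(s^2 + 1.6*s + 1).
Standard form: ωn²/(s²+2ζωn·s+ωn²) gives ωn=1, ζ=0.8.
Underdamped (ζ = 0.8 < 1)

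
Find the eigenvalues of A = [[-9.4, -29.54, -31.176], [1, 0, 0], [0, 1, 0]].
Eigenvalues solve det(λI - A) = 0.
Characteristic polynomial: λ^3 + 9.4*λ^2 + 29.54*λ + 31.176 = 0.
Factor: (λ + 3.6)(λ^2 + 5.8*λ + 8.66) = 0.
Roots: -2.9 + 0.5j, -2.9 - 0.5j, -3.6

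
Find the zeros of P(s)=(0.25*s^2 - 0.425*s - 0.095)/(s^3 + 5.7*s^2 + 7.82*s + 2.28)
Set numerator = 0: 0.25*s^2 - 0.425*s - 0.095 = 0.25*(s + 0.2)(s - 1.9) = 0 → Zeros: -0.2, 1.9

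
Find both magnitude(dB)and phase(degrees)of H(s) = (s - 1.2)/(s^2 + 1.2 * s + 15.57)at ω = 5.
Substitute s = j*5: H(j5) = 0.330727 - 0.319792j.
|H| = 20*log₁₀(sqrt(Re²+Im²)) = -6.74 dB.
∠H = atan2(Im, Re) = -44.04°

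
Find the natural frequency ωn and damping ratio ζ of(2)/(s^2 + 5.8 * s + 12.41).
Underdamped: complex pole -2.9 + 2j. ωn = |pole| = 3.523, ζ = -Re(pole)/ωn = 0.8232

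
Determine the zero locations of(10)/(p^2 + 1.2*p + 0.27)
Numerator is a nonzero constant (10) → Zeros: none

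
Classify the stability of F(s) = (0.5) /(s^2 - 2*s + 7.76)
Denominator: s^2 - 2*s + 7.76. Poles: 1 + 2.6j, 1 - 2.6j. Unstable (2 pole(s) in RHP)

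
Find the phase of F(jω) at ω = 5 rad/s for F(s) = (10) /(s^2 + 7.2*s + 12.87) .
Substitute s = j*5: F(j5) = -0.084053 - 0.249457j.
∠F(j5) = atan2(Im, Re) = atan2(-0.249457, -0.084053) = -108.62°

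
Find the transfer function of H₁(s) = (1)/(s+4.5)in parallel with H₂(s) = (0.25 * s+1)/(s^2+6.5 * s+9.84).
Parallel: H = H₁ + H₂ = (n₁·d₂ + n₂·d₁)/(d₁·d₂).
n₁·d₂ = s^2 + 6.5*s + 9.84. n₂·d₁ = 0.25*s^2 + 2.125*s + 4.5. Sum = 1.25*s^2 + 8.625*s + 14.34. d₁·d₂ = s^3 + 11*s^2 + 39.09*s + 44.28.
H(s) = (1.25*s^2 + 8.625*s + 14.34)/(s^3 + 11*s^2 + 39.09*s + 44.28)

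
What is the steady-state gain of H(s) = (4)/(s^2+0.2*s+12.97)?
DC gain = H(0) = num(0)/den(0) = 4/12.97 = 0.3084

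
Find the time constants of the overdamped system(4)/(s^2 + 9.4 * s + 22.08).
Overdamped: real poles at -4.6, -4.8. τ = -1/pole → τ₁ = 0.2174, τ₂ = 0.2083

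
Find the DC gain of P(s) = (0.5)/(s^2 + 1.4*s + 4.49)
DC gain = P(0) = num(0)/den(0) = 0.5/4.49 = 0.1114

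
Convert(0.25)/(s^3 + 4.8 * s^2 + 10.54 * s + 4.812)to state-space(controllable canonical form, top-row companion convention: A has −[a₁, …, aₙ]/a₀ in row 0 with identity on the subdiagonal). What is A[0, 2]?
Reachable canonical form for den = s^3 + 4.8*s^2 + 10.54*s + 4.812: top row of A = -[a₁,a₂,...,aₙ]/a₀, ones on the subdiagonal, zeros elsewhere.
A = [[-4.8, -10.54, -4.812], [1, 0, 0], [0, 1, 0]].
A[0,2] = -4.812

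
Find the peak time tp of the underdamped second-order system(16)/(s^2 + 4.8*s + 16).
Standard form: ωn²/(s²+2ζωn·s+ωn²) → ωn = 4, ζ = 0.6.
ωd = ωn·√(1-ζ²) = 4·√(1-0.6²) = 3.2.
tp = π/ωd = π/3.2 = 0.9817 s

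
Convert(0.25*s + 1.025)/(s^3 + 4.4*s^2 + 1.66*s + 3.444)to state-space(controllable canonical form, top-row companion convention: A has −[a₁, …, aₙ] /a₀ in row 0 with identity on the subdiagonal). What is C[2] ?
Reachable canonical form: C = numerator coefficients (right-aligned, zero-padded to length n).
num = 0.25*s + 1.025, C = [[0, 0.25, 1.025]].
C[2] = 1.025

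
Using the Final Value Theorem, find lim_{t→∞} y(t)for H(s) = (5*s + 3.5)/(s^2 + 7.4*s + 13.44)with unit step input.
FVT: lim_{t→∞} y(t) = lim_{s→0} s*Y(s) where Y(s) = H(s)/s.
= lim_{s→0} H(s) = H(0) = num(0)/den(0) = 3.5/13.44 = 0.2604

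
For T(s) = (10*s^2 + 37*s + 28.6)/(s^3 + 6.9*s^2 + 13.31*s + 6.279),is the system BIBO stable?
Denominator: s^3 + 6.9*s^2 + 13.31*s + 6.279 = (s + 2.3)(s + 3.9)(s + 0.7). Poles: -0.7, -2.3, -3.9. All Re(p)<0: Yes (stable)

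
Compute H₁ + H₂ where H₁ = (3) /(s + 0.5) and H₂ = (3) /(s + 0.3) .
Parallel: H = H₁ + H₂ = (n₁·d₂ + n₂·d₁)/(d₁·d₂).
n₁·d₂ = 3*s + 0.9. n₂·d₁ = 3*s + 1.5. Sum = 6*s + 2.4. d₁·d₂ = s^2 + 0.8*s + 0.15.
H(s) = (6*s + 2.4)/(s^2 + 0.8*s + 0.15)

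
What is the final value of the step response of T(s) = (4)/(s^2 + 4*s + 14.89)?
FVT: lim_{t→∞} y(t) = lim_{s→0} s*Y(s) where Y(s) = T(s)/s.
= lim_{s→0} T(s) = T(0) = num(0)/den(0) = 4/14.89 = 0.2686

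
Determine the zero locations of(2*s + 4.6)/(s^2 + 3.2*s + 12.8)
Set numerator = 0: 2*s + 4.6 = 0 → Zeros: -2.3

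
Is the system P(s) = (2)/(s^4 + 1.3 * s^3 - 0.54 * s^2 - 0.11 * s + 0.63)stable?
Denominator: s^4 + 1.3*s^3 - 0.54*s^2 - 0.11*s + 0.63 = (s + 1.4)(s + 0.9)(s^2 - s + 0.5). Poles: -0.9, -1.4, 0.5 + 0.5j, 0.5 - 0.5j. All Re(p)<0: No (unstable)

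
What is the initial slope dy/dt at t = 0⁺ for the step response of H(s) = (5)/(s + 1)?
IVT: y'(0⁺) = lim_{s→∞} s²·Y(s) = lim_{s→∞} s·H(s).
deg(num) = 0, deg(den) = 1, relative degree = 1, so s·H(s) → (leading num)/(leading den) = 5/1 = 5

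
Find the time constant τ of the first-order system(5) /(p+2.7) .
First-order system: τ = -1/pole. Pole = -2.7. τ = -1/(-2.7) = 0.3704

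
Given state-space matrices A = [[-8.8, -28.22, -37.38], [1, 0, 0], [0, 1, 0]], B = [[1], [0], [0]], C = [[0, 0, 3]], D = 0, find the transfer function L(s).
L(s) = C(sI - A)⁻¹B + D.
Characteristic polynomial det(sI - A) = s^3 + 8.8*s^2 + 28.22*s + 37.38.
Numerator from C·adj(sI-A)·B + D·det(sI-A) = 3.
L(s) = (3)/(s^3 + 8.8*s^2 + 28.22*s + 37.38)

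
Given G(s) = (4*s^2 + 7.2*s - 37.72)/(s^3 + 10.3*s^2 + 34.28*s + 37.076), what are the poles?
Set denominator = 0: s^3 + 10.3*s^2 + 34.28*s + 37.076 = (s + 3.1)(s + 2.6)(s + 4.6) = 0 → Poles: -2.6, -3.1, -4.6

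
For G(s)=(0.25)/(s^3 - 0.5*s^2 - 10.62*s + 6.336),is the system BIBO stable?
Denominator: s^3 - 0.5*s^2 - 10.62*s + 6.336 = (s - 3.2)(s + 3.3)(s - 0.6). Poles: -3.3, 0.6, 3.2. All Re(p)<0: No (unstable)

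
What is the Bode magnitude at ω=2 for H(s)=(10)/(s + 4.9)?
Substitute s = j*2: H(j2) = 1.74938 - 0.714031j.
|H(j2)| = sqrt(Re² + Im²) = 1.889.
20*log₁₀(1.889) = 5.53 dB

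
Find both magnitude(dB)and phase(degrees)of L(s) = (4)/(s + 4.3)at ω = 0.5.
Substitute s = j*0.5: L(j0.5) = 0.917823 - 0.106724j.
|L| = 20*log₁₀(sqrt(Re²+Im²)) = -0.69 dB.
∠L = atan2(Im, Re) = -6.63°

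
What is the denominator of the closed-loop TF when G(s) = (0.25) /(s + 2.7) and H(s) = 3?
Characteristic poly = G_den * H_den + G_num * H_num = (s + 2.7) + (0.75) = s + 3.45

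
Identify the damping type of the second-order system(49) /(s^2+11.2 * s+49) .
Standard form: ωn²/(s²+2ζωn·s+ωn²) gives ωn=7, ζ=0.8.
Underdamped (ζ = 0.8 < 1)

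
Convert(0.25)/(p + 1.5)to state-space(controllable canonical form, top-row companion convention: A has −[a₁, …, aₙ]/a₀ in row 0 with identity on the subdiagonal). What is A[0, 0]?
Reachable canonical form for den = p + 1.5: top row of A = -[a₁,a₂,...,aₙ]/a₀, ones on the subdiagonal, zeros elsewhere.
A = [[-1.5]].
A[0,0] = -1.5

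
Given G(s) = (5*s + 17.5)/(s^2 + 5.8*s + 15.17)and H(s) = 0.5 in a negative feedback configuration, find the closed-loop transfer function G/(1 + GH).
Closed-loop T = G/(1+GH).
Numerator: G_num * H_den = 5*s + 17.5.
Denominator: G_den * H_den + G_num * H_num = (s^2 + 5.8*s + 15.17) + (2.5*s + 8.75) = s^2 + 8.3*s + 23.92.
T(s) = (5*s + 17.5)/(s^2 + 8.3*s + 23.92)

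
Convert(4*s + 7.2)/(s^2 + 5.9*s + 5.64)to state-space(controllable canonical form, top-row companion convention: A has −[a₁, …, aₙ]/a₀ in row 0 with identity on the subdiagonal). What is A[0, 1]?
Reachable canonical form for den = s^2 + 5.9*s + 5.64: top row of A = -[a₁,a₂,...,aₙ]/a₀, ones on the subdiagonal, zeros elsewhere.
A = [[-5.9, -5.64], [1, 0]].
A[0,1] = -5.64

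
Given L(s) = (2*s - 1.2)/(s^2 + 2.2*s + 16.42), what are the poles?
Set denominator = 0: s^2 + 2.2*s + 16.42 = 0 → Poles: -1.1 + 3.9j, -1.1 - 3.9j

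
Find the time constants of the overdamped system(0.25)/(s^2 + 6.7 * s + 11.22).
Overdamped: real poles at -3.4, -3.3. τ = -1/pole → τ₁ = 0.2941, τ₂ = 0.303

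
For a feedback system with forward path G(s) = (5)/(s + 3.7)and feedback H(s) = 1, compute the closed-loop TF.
Closed-loop T = G/(1+GH).
Numerator: G_num * H_den = 5.
Denominator: G_den * H_den + G_num * H_num = (s + 3.7) + (5) = s + 8.7.
T(s) = (5)/(s + 8.7)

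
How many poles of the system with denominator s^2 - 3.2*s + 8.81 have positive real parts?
Poles: 1.6 + 2.5j, 1.6 - 2.5j. RHP poles (Re>0): 2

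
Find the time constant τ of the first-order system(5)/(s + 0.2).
First-order system: τ = -1/pole. Pole = -0.2. τ = -1/(-0.2) = 5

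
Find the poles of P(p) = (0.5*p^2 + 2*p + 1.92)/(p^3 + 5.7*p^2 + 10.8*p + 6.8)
Set denominator = 0: p^3 + 5.7*p^2 + 10.8*p + 6.8 = (p + 2)(p + 1.7)(p + 2) = 0 → Poles: -1.7, -2, -2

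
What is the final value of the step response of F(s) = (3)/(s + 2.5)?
FVT: lim_{t→∞} y(t) = lim_{s→0} s*Y(s) where Y(s) = F(s)/s.
= lim_{s→0} F(s) = F(0) = num(0)/den(0) = 3/2.5 = 1.2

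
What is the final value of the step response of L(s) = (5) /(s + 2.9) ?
FVT: lim_{t→∞} y(t) = lim_{s→0} s*Y(s) where Y(s) = L(s)/s.
= lim_{s→0} L(s) = L(0) = num(0)/den(0) = 5/2.9 = 1.724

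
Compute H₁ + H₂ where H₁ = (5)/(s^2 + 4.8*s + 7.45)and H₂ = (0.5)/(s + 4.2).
Parallel: H = H₁ + H₂ = (n₁·d₂ + n₂·d₁)/(d₁·d₂).
n₁·d₂ = 5*s + 21. n₂·d₁ = 0.5*s^2 + 2.4*s + 3.725. Sum = 0.5*s^2 + 7.4*s + 24.725. d₁·d₂ = s^3 + 9*s^2 + 27.61*s + 31.29.
H(s) = (0.5*s^2 + 7.4*s + 24.725)/(s^3 + 9*s^2 + 27.61*s + 31.29)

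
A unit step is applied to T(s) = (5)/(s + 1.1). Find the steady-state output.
FVT: lim_{t→∞} y(t) = lim_{s→0} s*Y(s) where Y(s) = T(s)/s.
= lim_{s→0} T(s) = T(0) = num(0)/den(0) = 5/1.1 = 4.545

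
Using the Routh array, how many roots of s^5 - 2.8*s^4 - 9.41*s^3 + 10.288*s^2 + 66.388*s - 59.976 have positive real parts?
Routh array:
s^5: [1, -9.41, 66.388]; s^4: [-2.8, 10.288, -59.976]; s^3: [-5.73571, 44.968]; s^2: [-11.664, -59.976]; s^1: [74.4609]; s^0: [-59.976]
First column: [1, -2.8, -5.73571, -11.664, 74.4609, -59.976]. Sign changes = RHP roots = 3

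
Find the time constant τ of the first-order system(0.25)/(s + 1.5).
First-order system: τ = -1/pole. Pole = -1.5. τ = -1/(-1.5) = 0.6667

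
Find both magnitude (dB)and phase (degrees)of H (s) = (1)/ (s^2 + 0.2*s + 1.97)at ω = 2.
Substitute s = j*2: H(j2) = -0.474199 - 0.0934383j.
|H| = 20*log₁₀(sqrt(Re²+Im²)) = -6.32 dB.
∠H = atan2(Im, Re) = -168.85°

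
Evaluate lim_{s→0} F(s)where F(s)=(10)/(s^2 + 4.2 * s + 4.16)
DC gain = F(0) = num(0)/den(0) = 10/4.16 = 2.404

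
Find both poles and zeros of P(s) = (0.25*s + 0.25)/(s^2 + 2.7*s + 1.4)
Set denominator = 0: s^2 + 2.7*s + 1.4 = (s + 0.7)(s + 2) = 0 → Poles: -0.7, -2
Set numerator = 0: 0.25*s + 0.25 = 0 → Zeros: -1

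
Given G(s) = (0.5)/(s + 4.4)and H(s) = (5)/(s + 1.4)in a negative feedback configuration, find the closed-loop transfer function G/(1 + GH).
Closed-loop T = G/(1+GH).
Numerator: G_num * H_den = 0.5*s + 0.7.
Denominator: G_den * H_den + G_num * H_num = (s^2 + 5.8*s + 6.16) + (2.5) = s^2 + 5.8*s + 8.66.
T(s) = (0.5*s + 0.7)/(s^2 + 5.8*s + 8.66)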